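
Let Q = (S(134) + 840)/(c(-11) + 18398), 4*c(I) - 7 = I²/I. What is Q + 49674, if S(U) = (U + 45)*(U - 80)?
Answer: 913863084/18397 ≈ 49675.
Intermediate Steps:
c(I) = 7/4 + I/4 (c(I) = 7/4 + (I²/I)/4 = 7/4 + I/4)
S(U) = (-80 + U)*(45 + U) (S(U) = (45 + U)*(-80 + U) = (-80 + U)*(45 + U))
Q = 10506/18397 (Q = ((-3600 + 134² - 35*134) + 840)/((7/4 + (¼)*(-11)) + 18398) = ((-3600 + 17956 - 4690) + 840)/((7/4 - 11/4) + 18398) = (9666 + 840)/(-1 + 18398) = 10506/18397 ≈ 0.57107)
Q + 49674 = 10506/18397 + 49674 = 913863084/18397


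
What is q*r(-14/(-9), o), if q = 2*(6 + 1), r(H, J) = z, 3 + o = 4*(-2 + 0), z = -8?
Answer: -112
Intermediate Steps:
o = -11 (o = -3 + 4*(-2 + 0) = -3 + 4*(-2) = -3 - 8 = -11)
r(H, J) = -8
q = 14 (q = 2*7 = 14)
q*r(-14/(-9), o) = 14*(-8) = -112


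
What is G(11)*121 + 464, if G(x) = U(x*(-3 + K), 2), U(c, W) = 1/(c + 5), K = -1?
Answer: 17975/39 ≈ 460.90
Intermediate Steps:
U(c, W) = 1/(5 + c)
G(x) = 1/(5 - 4*x) (G(x) = 1/(5 + x*(-3 - 1)) = 1/(5 + x*(-4)) = 1/(5 - 4*x))
G(11)*121 + 464 = -1/(-5 + 4*11)*121 + 464 = -1/(-5 + 44)*121 + 464 = -1/39*121 + 464 = -121/39 + 464 = 17975/39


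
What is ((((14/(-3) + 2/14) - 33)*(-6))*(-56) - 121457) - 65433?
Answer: -199498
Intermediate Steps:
((((14/(-3) + 2/14) - 33)*(-6))*(-56) - 121457) - 65433 = ((((14*(-⅓) + 2*(1/14)) - 33)*(-6))*(-56) - 121457) - 65433 = ((((-14/3 + ⅐) - 33)*(-6))*(-56) - 121457) - 65433 = (((-95/21 - 33)*(-6))*(-56) - 121457) - 65433 = (-788/21*(-6)*(-56) - 121457) - 65433 = ((1576/7)*(-56) - 121457) - 65433 = (-12608 - 121457) - 65433 = -134065 - 65433 = -199498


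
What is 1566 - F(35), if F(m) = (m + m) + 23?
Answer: 1473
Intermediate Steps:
F(m) = 23 + 2*m (F(m) = 2*m + 23 = 23 + 2*m)
1566 - F(35) = 1566 - (23 + 2*35) = 1566 - (23 + 70) = 1566 - 1*93 = 1566 - 93 = 1473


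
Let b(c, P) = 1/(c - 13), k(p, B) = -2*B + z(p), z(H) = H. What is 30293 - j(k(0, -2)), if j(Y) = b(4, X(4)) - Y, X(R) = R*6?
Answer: 272674/9 ≈ 30297.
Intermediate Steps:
X(R) = 6*R
k(p, B) = p - 2*B (k(p, B) = -2*B + p = p - 2*B)
b(c, P) = 1/(-13 + c)
j(Y) = -⅑ - Y (j(Y) = 1/(-13 + 4) - Y = 1/(-9) - Y = -⅑ - Y)
30293 - j(k(0, -2)) = 30293 - (-⅑ - (0 - 2*(-2))) = 30293 - (-⅑ - (0 + 4)) = 30293 - (-⅑ - 1*4) = 30293 - (-⅑ - 4) = 30293 - 1*(-37/9) = 30293 + 37/9 = 272674/9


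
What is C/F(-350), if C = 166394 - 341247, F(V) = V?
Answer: 24979/50 ≈ 499.58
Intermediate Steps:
C = -174853
C/F(-350) = -174853/(-350) = -174853*(-1/350) = 24979/50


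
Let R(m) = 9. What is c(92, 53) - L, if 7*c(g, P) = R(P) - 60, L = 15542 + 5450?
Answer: -146995/7 ≈ -20999.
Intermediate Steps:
L = 20992
c(g, P) = -51/7 (c(g, P) = (9 - 60)/7 = (⅐)*(-51) = -51/7)
c(92, 53) - L = -51/7 - 1*20992 = -51/7 - 20992 = -146995/7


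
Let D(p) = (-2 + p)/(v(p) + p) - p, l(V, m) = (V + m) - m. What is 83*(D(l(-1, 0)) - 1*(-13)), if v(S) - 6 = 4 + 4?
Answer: 14857/13 ≈ 1142.8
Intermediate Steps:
v(S) = 14 (v(S) = 6 + (4 + 4) = 6 + 8 = 14)
l(V, m) = V
D(p) = -p + (-2 + p)/(14 + p) (D(p) = (-2 + p)/(14 + p) - p = -p + (-2 + p)/(14 + p))
83*(D(l(-1, 0)) - 1*(-13)) = 83*((-2 - 1*(-1)² - 13*(-1))/(14 - 1) - 1*(-13)) = 83*((-2 - 1*1 + 13)/13 + 13) = 83*((-2 - 1 + 13)/13 + 13) = 83*((1/13)*10 + 13) = 83*(10/13 + 13) = 83*(179/13) = 14857/13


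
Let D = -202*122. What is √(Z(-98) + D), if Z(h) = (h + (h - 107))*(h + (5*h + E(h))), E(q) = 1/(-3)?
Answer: 39*√101 ≈ 391.95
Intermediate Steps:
E(q) = -⅓
Z(h) = (-107 + 2*h)*(-⅓ + 6*h) (Z(h) = (h + (h - 107))*(h + (5*h - ⅓)) = (h + (-107 + h))*(h + (-⅓ + 5*h)) = (-107 + 2*h)*(-⅓ + 6*h))
D = -24644
√(Z(-98) + D) = √((107/3 + 12*(-98)² - 1928/3*(-98)) - 24644) = √((107/3 + 12*9604 + 188944/3) - 24644) = √((107/3 + 115248 + 188944/3) - 24644) = √(178265 - 24644) = √153621 = 39*√101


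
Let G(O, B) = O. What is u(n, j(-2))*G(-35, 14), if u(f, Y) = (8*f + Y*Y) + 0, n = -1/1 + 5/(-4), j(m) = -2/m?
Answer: 595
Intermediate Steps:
n = -9/4 (n = -1*1 + 5*(-1/4) = -1 - 5/4 = -9/4 ≈ -2.2500)
u(f, Y) = Y**2 + 8*f (u(f, Y) = (8*f + Y**2) + 0 = (Y**2 + 8*f) + 0 = Y**2 + 8*f)
u(n, j(-2))*G(-35, 14) = ((-2/(-2))**2 + 8*(-9/4))*(-35) = ((-2*(-1/2))**2 - 18)*(-35) = (1**2 - 18)*(-35) = (1 - 18)*(-35) = -17*(-35) = 595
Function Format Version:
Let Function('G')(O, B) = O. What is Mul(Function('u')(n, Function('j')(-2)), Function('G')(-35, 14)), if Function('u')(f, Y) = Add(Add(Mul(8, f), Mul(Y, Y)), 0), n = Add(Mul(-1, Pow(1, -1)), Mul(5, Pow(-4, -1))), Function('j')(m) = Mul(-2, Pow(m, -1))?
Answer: 595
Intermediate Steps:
n = Rational(-9, 4) (n = Add(Mul(-1, 1), Mul(5, Rational(-1, 4))) = Add(-1, Rational(-5, 4)) = Rational(-9, 4) ≈ -2.2500)
Function('u')(f, Y) = Add(Pow(Y, 2), Mul(8, f)) (Function('u')(f, Y) = Add(Add(Mul(8, f), Pow(Y, 2)), 0) = Add(Add(Pow(Y, 2), Mul(8, f)), 0) = Add(Pow(Y, 2), Mul(8, f)))
Mul(Function('u')(n, Function('j')(-2)), Function('G')(-35, 14)) = Mul(Add(Pow(Mul(-2, Pow(-2, -1)), 2), Mul(8, Rational(-9, 4))), -35) = Mul(Add(Pow(Mul(-2, Rational(-1, 2)), 2), -18), -35) = Mul(Add(Pow(1, 2), -18), -35) = Mul(Add(1, -18), -35) = Mul(-17, -35) = 595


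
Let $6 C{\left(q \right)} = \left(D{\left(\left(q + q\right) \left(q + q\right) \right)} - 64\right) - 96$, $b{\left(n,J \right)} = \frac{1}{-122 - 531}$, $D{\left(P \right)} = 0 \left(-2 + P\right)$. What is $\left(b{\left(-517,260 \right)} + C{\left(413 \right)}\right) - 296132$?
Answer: $- \frac{580174831}{1959} \approx -2.9616 \cdot 10^{5}$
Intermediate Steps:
$D{\left(P \right)} = 0$
$b{\left(n,J \right)} = - \frac{1}{653}$ ($b{\left(n,J \right)} = \frac{1}{-653} = - \frac{1}{653}$)
$C{\left(q \right)} = - \frac{80}{3}$ ($C{\left(q \right)} = \frac{\left(0 - 64\right) - 96}{6} = \frac{-64 - 96}{6} = \frac{1}{6} \left(-160\right) = - \frac{80}{3}$)
$\left(b{\left(-517,260 \right)} + C{\left(413 \right)}\right) - 296132 = \left(- \frac{1}{653} - \frac{80}{3}\right) - 296132 = - \frac{52243}{1959} - 296132 = - \frac{580174831}{1959}$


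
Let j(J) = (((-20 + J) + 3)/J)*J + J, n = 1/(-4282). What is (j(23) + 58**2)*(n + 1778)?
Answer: 25832249235/4282 ≈ 6.0328e+6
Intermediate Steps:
n = -1/4282 ≈ -0.00023354
j(J) = -17 + 2*J (j(J) = ((-17 + J)/J)*J + J = (-17 + J) + J = -17 + 2*J)
(j(23) + 58**2)*(n + 1778) = ((-17 + 2*23) + 58**2)*(-1/4282 + 1778) = ((-17 + 46) + 3364)*(7613395/4282) = (29 + 3364)*(7613395/4282) = 3393*(7613395/4282) = 25832249235/4282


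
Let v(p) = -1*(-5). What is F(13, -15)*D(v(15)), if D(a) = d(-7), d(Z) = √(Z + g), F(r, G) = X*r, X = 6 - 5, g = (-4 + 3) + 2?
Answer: 13*I*√6 ≈ 31.843*I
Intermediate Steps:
v(p) = 5
g = 1 (g = -1 + 2 = 1)
X = 1
F(r, G) = r (F(r, G) = 1*r = r)
d(Z) = √(1 + Z) (d(Z) = √(Z + 1) = √(1 + Z))
D(a) = I*√6 (D(a) = √(1 - 7) = √(-6) = I*√6)
F(13, -15)*D(v(15)) = 13*(I*√6) = 13*I*√6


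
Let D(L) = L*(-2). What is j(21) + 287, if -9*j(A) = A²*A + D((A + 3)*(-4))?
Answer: -2290/3 ≈ -763.33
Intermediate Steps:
D(L) = -2*L
j(A) = -8/3 - 8*A/9 - A³/9 (j(A) = -(A²*A - 2*(A + 3)*(-4))/9 = -(A³ - 2*(3 + A)*(-4))/9 = -(A³ - 2*(-12 - 4*A))/9 = -(A³ + (24 + 8*A))/9 = -(24 + A³ + 8*A)/9 = -8/3 - 8*A/9 - A³/9)
j(21) + 287 = (-8/3 - 8/9*21 - ⅑*21³) + 287 = (-8/3 - 56/3 - ⅑*9261) + 287 = (-8/3 - 56/3 - 1029) + 287 = -3151/3 + 287 = -2290/3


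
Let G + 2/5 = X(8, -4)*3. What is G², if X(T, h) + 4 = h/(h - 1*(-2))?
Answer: 1024/25 ≈ 40.960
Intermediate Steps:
X(T, h) = -4 + h/(2 + h) (X(T, h) = -4 + h/(h - 1*(-2)) = -4 + h/(h + 2) = -4 + h/(2 + h))
G = -32/5 (G = -⅖ + ((-8 - 3*(-4))/(2 - 4))*3 = -⅖ + ((-8 + 12)/(-2))*3 = -⅖ - ½*4*3 = -⅖ - 2*3 = -⅖ - 6 = -32/5 ≈ -6.4000)
G² = (-32/5)² = 1024/25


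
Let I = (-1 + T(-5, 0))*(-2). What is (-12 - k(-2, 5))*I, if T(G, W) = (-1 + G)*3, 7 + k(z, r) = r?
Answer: -380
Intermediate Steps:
k(z, r) = -7 + r
T(G, W) = -3 + 3*G
I = 38 (I = (-1 + (-3 + 3*(-5)))*(-2) = (-1 + (-3 - 15))*(-2) = (-1 - 18)*(-2) = -19*(-2) = 38)
(-12 - k(-2, 5))*I = (-12 - (-7 + 5))*38 = (-12 - 1*(-2))*38 = (-12 + 2)*38 = -10*38 = -380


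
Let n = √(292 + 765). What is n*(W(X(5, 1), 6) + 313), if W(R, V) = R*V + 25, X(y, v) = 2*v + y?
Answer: 380*√1057 ≈ 12354.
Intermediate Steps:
X(y, v) = y + 2*v
W(R, V) = 25 + R*V
n = √1057 ≈ 32.512
n*(W(X(5, 1), 6) + 313) = √1057*((25 + (5 + 2*1)*6) + 313) = √1057*((25 + (5 + 2)*6) + 313) = √1057*((25 + 7*6) + 313) = √1057*((25 + 42) + 313) = √1057*(67 + 313) = √1057*380 = 380*√1057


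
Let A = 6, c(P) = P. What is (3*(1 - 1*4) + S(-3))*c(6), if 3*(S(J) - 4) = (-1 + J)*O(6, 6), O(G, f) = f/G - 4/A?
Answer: -98/3 ≈ -32.667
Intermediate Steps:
O(G, f) = -⅔ + f/G (O(G, f) = f/G - 4/6 = f/G - 4*⅙ = f/G - ⅔ = -⅔ + f/G)
S(J) = 35/9 + J/9 (S(J) = 4 + ((-1 + J)*(-⅔ + 6/6))/3 = 4 + ((-1 + J)*(-⅔ + 6*(⅙)))/3 = 4 + ((-1 + J)*(-⅔ + 1))/3 = 4 + ((-1 + J)*(⅓))/3 = 4 + (-⅓ + J/3)/3 = 4 + (-⅑ + J/9) = 35/9 + J/9)
(3*(1 - 1*4) + S(-3))*c(6) = (3*(1 - 1*4) + (35/9 + (⅑)*(-3)))*6 = (3*(1 - 4) + (35/9 - ⅓))*6 = (3*(-3) + 32/9)*6 = (-9 + 32/9)*6 = -49/9*6 = -98/3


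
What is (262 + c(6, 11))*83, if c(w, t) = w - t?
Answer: 21331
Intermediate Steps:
(262 + c(6, 11))*83 = (262 + (6 - 1*11))*83 = (262 + (6 - 11))*83 = (262 - 5)*83 = 257*83 = 21331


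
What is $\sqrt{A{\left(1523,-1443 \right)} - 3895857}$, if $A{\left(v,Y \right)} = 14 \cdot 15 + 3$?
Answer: $2 i \sqrt{973911} \approx 1973.7 i$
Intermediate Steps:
$A{\left(v,Y \right)} = 213$ ($A{\left(v,Y \right)} = 210 + 3 = 213$)
$\sqrt{A{\left(1523,-1443 \right)} - 3895857} = \sqrt{213 - 3895857} = \sqrt{-3895644} = 2 i \sqrt{973911}$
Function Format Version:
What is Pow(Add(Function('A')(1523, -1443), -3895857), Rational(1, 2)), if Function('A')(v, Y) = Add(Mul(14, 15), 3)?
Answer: Mul(2, I, Pow(973911, Rational(1, 2))) ≈ Mul(1973.7, I)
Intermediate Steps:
Function('A')(v, Y) = 213 (Function('A')(v, Y) = Add(210, 3) = 213)
Pow(Add(Function('A')(1523, -1443), -3895857), Rational(1, 2)) = Pow(Add(213, -3895857), Rational(1, 2)) = Pow(-3895644, Rational(1, 2)) = Mul(2, I, Pow(973911, Rational(1, 2)))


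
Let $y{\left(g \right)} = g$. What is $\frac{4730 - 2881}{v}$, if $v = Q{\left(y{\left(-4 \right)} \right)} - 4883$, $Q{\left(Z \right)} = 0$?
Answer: $- \frac{1849}{4883} \approx -0.37866$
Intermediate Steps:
$v = -4883$ ($v = 0 - 4883 = -4883$)
$\frac{4730 - 2881}{v} = \frac{4730 - 2881}{-4883} = \left(4730 - 2881\right) \left(- \frac{1}{4883}\right) = 1849 \left(- \frac{1}{4883}\right) = - \frac{1849}{4883}$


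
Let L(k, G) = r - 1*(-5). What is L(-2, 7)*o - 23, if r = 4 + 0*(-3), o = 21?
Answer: 166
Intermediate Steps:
r = 4 (r = 4 + 0 = 4)
L(k, G) = 9 (L(k, G) = 4 - 1*(-5) = 4 + 5 = 9)
L(-2, 7)*o - 23 = 9*21 - 23 = 189 - 23 = 166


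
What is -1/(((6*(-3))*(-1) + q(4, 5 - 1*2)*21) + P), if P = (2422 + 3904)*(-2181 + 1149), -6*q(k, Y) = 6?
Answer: 1/6528435 ≈ 1.5318e-7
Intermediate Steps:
q(k, Y) = -1 (q(k, Y) = -⅙*6 = -1)
P = -6528432 (P = 6326*(-1032) = -6528432)
-1/(((6*(-3))*(-1) + q(4, 5 - 1*2)*21) + P) = -1/(((6*(-3))*(-1) - 1*21) - 6528432) = -1/((-18*(-1) - 21) - 6528432) = -1/((18 - 21) - 6528432) = -1/(-3 - 6528432) = -1/(-6528435) = -1*(-1/6528435) = 1/6528435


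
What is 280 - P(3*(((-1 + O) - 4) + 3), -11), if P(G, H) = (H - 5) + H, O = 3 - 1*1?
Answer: 307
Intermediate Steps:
O = 2 (O = 3 - 1 = 2)
P(G, H) = -5 + 2*H (P(G, H) = (-5 + H) + H = -5 + 2*H)
280 - P(3*(((-1 + O) - 4) + 3), -11) = 280 - (-5 + 2*(-11)) = 280 - (-5 - 22) = 280 - 1*(-27) = 280 + 27 = 307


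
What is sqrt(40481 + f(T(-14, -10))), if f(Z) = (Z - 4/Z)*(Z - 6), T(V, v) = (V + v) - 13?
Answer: 2*sqrt(14397551)/37 ≈ 205.10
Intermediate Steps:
T(V, v) = -13 + V + v
f(Z) = (-6 + Z)*(Z - 4/Z) (f(Z) = (Z - 4/Z)*(-6 + Z) = (-6 + Z)*(Z - 4/Z))
sqrt(40481 + f(T(-14, -10))) = sqrt(40481 + (-4 + (-13 - 14 - 10)**2 - 6*(-13 - 14 - 10) + 24/(-13 - 14 - 10))) = sqrt(40481 + (-4 + (-37)**2 - 6*(-37) + 24/(-37))) = sqrt(40481 + (-4 + 1369 + 222 + 24*(-1/37))) = sqrt(40481 + (-4 + 1369 + 222 - 24/37)) = sqrt(40481 + 58695/37) = sqrt(1556492/37) = 2*sqrt(14397551)/37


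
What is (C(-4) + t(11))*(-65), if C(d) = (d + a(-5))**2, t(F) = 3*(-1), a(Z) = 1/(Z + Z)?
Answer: -17953/20 ≈ -897.65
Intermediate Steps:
a(Z) = 1/(2*Z)
t(F) = -3
C(d) = (-1/10 + d)**2 (C(d) = (d + (1/2)/(-5))**2 = (d + (1/2)*(-1/5))**2 = (d - 1/10)**2 = (-1/10 + d)**2)
(C(-4) + t(11))*(-65) = ((-1 + 10*(-4))**2/100 - 3)*(-65) = ((-1 - 40)**2/100 - 3)*(-65) = ((1/100)*(-41)**2 - 3)*(-65) = ((1/100)*1681 - 3)*(-65) = (1681/100 - 3)*(-65) = (1381/100)*(-65) = -17953/20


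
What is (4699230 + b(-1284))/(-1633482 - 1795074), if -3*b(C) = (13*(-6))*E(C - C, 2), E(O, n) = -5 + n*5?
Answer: -1174840/857139 ≈ -1.3707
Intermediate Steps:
E(O, n) = -5 + 5*n
b(C) = 130 (b(C) = -13*(-6)*(-5 + 5*2)/3 = -(-26)*(-5 + 10) = -(-26)*5 = -1/3*(-390) = 130)
(4699230 + b(-1284))/(-1633482 - 1795074) = (4699230 + 130)/(-1633482 - 1795074) = 4699360/(-3428556) = 4699360*(-1/3428556) = -1174840/857139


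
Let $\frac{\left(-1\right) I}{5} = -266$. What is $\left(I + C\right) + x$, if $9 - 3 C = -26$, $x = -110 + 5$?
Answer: $\frac{3710}{3} \approx 1236.7$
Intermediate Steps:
$x = -105$
$C = \frac{35}{3}$ ($C = 3 - - \frac{26}{3} = 3 + \frac{26}{3} = \frac{35}{3} \approx 11.667$)
$I = 1330$ ($I = \left(-5\right) \left(-266\right) = 1330$)
$\left(I + C\right) + x = \left(1330 + \frac{35}{3}\right) - 105 = \frac{4025}{3} - 105 = \frac{3710}{3}$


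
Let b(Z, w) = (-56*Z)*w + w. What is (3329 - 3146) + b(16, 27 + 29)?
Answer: -49937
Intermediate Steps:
b(Z, w) = w - 56*Z*w (b(Z, w) = -56*Z*w + w = w - 56*Z*w)
(3329 - 3146) + b(16, 27 + 29) = (3329 - 3146) + (27 + 29)*(1 - 56*16) = 183 + 56*(1 - 896) = 183 + 56*(-895) = 183 - 50120 = -49937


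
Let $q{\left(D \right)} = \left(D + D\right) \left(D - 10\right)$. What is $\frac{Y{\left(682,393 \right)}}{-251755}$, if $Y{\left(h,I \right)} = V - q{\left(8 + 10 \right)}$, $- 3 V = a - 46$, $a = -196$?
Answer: $\frac{622}{755265} \approx 0.00082355$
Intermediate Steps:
$q{\left(D \right)} = 2 D \left(-10 + D\right)$
$V = \frac{242}{3}$ ($V = - \frac{-196 - 46}{3} = \left(- \frac{1}{3}\right) \left(-242\right) = \frac{242}{3} \approx 80.667$)
$Y{\left(h,I \right)} = - \frac{622}{3}$ ($Y{\left(h,I \right)} = \frac{242}{3} - 2 \left(8 + 10\right) \left(-10 + \left(8 + 10\right)\right) = \frac{242}{3} - 2 \cdot 18 \left(-10 + 18\right) = \frac{242}{3} - 2 \cdot 18 \cdot 8 = \frac{242}{3} - 288 = - \frac{622}{3}$)
$\frac{Y{\left(682,393 \right)}}{-251755} = - \frac{622}{3 \left(-251755\right)} = \left(- \frac{622}{3}\right) \left(- \frac{1}{251755}\right) = \frac{622}{755265}$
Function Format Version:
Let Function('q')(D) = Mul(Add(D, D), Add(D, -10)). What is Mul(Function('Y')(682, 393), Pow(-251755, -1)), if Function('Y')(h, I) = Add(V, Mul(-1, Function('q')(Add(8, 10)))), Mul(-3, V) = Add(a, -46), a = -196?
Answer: Rational(622, 755265) ≈ 0.00082355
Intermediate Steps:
Function('q')(D) = Mul(2, D, Add(-10, D)) (Function('q')(D) = Mul(Mul(2, D), Add(-10, D)) = Mul(2, D, Add(-10, D)))
V = Rational(242, 3) (V = Mul(Rational(-1, 3), Add(-196, -46)) = Mul(Rational(-1, 3), -242) = Rational(242, 3) ≈ 80.667)
Function('Y')(h, I) = Rational(-622, 3) (Function('Y')(h, I) = Add(Rational(242, 3), Mul(-1, Mul(2, Add(8, 10), Add(-10, Add(8, 10))))) = Add(Rational(242, 3), Mul(-1, Mul(2, 18, Add(-10, 18)))) = Add(Rational(242, 3), Mul(-1, Mul(2, 18, 8))) = Add(Rational(242, 3), Mul(-1, 288)) = Add(Rational(242, 3), -288) = Rational(-622, 3))
Mul(Function('Y')(682, 393), Pow(-251755, -1)) = Mul(Rational(-622, 3), Pow(-251755, -1)) = Mul(Rational(-622, 3), Rational(-1, 251755)) = Rational(622, 755265)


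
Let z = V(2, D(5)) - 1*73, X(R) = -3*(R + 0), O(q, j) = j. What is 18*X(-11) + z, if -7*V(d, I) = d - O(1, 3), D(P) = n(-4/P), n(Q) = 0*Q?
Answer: 3648/7 ≈ 521.14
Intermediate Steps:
n(Q) = 0
D(P) = 0
X(R) = -3*R
V(d, I) = 3/7 - d/7 (V(d, I) = -(d - 1*3)/7 = -(d - 3)/7 = -(-3 + d)/7 = 3/7 - d/7)
z = -510/7 (z = (3/7 - ⅐*2) - 1*73 = (3/7 - 2/7) - 73 = ⅐ - 73 = -510/7 ≈ -72.857)
18*X(-11) + z = 18*(-3*(-11)) - 510/7 = 18*33 - 510/7 = 594 - 510/7 = 3648/7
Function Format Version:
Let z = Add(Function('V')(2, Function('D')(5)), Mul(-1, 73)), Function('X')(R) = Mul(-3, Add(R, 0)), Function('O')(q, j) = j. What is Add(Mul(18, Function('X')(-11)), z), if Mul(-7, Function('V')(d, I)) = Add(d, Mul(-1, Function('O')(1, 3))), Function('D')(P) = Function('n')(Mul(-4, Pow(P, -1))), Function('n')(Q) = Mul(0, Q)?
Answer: Rational(3648, 7) ≈ 521.14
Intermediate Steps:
Function('n')(Q) = 0
Function('D')(P) = 0
Function('X')(R) = Mul(-3, R)
Function('V')(d, I) = Add(Rational(3, 7), Mul(Rational(-1, 7), d)) (Function('V')(d, I) = Mul(Rational(-1, 7), Add(d, Mul(-1, 3))) = Mul(Rational(-1, 7), Add(d, -3)) = Mul(Rational(-1, 7), Add(-3, d)) = Add(Rational(3, 7), Mul(Rational(-1, 7), d)))
z = Rational(-510, 7) (z = Add(Add(Rational(3, 7), Mul(Rational(-1, 7), 2)), Mul(-1, 73)) = Add(Add(Rational(3, 7), Rational(-2, 7)), -73) = Add(Rational(1, 7), -73) = Rational(-510, 7) ≈ -72.857)
Add(Mul(18, Function('X')(-11)), z) = Add(Mul(18, Mul(-3, -11)), Rational(-510, 7)) = Add(Mul(18, 33), Rational(-510, 7)) = Add(594, Rational(-510, 7)) = Rational(3648, 7)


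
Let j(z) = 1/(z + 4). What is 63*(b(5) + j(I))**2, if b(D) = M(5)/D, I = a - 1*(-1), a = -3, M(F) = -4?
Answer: 567/100 ≈ 5.6700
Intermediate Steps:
I = -2 (I = -3 - 1*(-1) = -3 + 1 = -2)
j(z) = 1/(4 + z)
b(D) = -4/D
63*(b(5) + j(I))**2 = 63*(-4/5 + 1/(4 - 2))**2 = 63*(-4*1/5 + 1/2)**2 = 63*(-4/5 + 1/2)**2 = 63*(-3/10)**2 = 63*(9/100) = 567/100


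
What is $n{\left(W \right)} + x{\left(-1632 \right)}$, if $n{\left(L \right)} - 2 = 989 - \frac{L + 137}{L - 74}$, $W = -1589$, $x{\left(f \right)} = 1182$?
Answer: $\frac{3612247}{1663} \approx 2172.1$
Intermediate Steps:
$n{\left(L \right)} = 991 - \frac{137 + L}{-74 + L}$ ($n{\left(L \right)} = 2 + \left(989 - \frac{L + 137}{L - 74}\right) = 2 + \left(989 - \frac{137 + L}{-74 + L}\right) = 991 - \frac{137 + L}{-74 + L}$)
$n{\left(W \right)} + x{\left(-1632 \right)} = \frac{-73471 + 990 \left(-1589\right)}{-74 - 1589} + 1182 = \frac{-73471 - 1573110}{-1663} + 1182 = \left(- \frac{1}{1663}\right) \left(-1646581\right) + 1182 = \frac{1646581}{1663} + 1182 = \frac{3612247}{1663}$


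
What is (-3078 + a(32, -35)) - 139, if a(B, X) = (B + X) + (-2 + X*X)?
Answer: -1997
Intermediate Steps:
a(B, X) = -2 + B + X + X**2 (a(B, X) = (B + X) + (-2 + X**2) = -2 + B + X + X**2)
(-3078 + a(32, -35)) - 139 = (-3078 + (-2 + 32 - 35 + (-35)**2)) - 139 = (-3078 + (-2 + 32 - 35 + 1225)) - 139 = (-3078 + 1220) - 139 = -1858 - 139 = -1997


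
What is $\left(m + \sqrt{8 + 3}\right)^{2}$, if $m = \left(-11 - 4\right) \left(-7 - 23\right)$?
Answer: $\left(450 + \sqrt{11}\right)^{2} \approx 2.055 \cdot 10^{5}$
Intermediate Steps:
$m = 450$ ($m = \left(-15\right) \left(-30\right) = 450$)
$\left(m + \sqrt{8 + 3}\right)^{2} = \left(450 + \sqrt{8 + 3}\right)^{2} = \left(450 + \sqrt{11}\right)^{2}$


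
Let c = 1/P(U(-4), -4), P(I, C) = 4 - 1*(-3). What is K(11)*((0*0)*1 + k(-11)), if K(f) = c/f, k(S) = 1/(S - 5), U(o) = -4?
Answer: -1/1232 ≈ -0.00081169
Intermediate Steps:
P(I, C) = 7 (P(I, C) = 4 + 3 = 7)
k(S) = 1/(-5 + S)
c = ⅐ (c = 1/7 = ⅐ ≈ 0.14286)
K(f) = 1/(7*f)
K(11)*((0*0)*1 + k(-11)) = ((⅐)/11)*((0*0)*1 + 1/(-5 - 11)) = ((⅐)*(1/11))*(0*1 + 1/(-16)) = (0 - 1/16)/77 = (1/77)*(-1/16) = -1/1232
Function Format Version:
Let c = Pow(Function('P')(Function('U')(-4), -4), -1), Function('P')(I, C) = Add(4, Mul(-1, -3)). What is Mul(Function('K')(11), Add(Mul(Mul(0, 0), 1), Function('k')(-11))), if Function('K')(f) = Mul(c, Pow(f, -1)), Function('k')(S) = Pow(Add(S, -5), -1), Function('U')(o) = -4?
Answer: Rational(-1, 1232) ≈ -0.00081169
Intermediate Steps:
Function('P')(I, C) = 7 (Function('P')(I, C) = Add(4, 3) = 7)
Function('k')(S) = Pow(Add(-5, S), -1)
c = Rational(1, 7) (c = Pow(7, -1) = Rational(1, 7) ≈ 0.14286)
Function('K')(f) = Mul(Rational(1, 7), Pow(f, -1))
Mul(Function('K')(11), Add(Mul(Mul(0, 0), 1), Function('k')(-11))) = Mul(Mul(Rational(1, 7), Pow(11, -1)), Add(Mul(Mul(0, 0), 1), Pow(Add(-5, -11), -1))) = Mul(Mul(Rational(1, 7), Rational(1, 11)), Add(Mul(0, 1), Pow(-16, -1))) = Mul(Rational(1, 77), Add(0, Rational(-1, 16))) = Mul(Rational(1, 77), Rational(-1, 16)) = Rational(-1, 1232)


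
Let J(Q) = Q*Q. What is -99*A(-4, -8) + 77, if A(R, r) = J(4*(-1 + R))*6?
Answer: -237523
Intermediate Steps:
J(Q) = Q²
A(R, r) = 6*(-4 + 4*R)² (A(R, r) = (4*(-1 + R))²*6 = (-4 + 4*R)²*6 = 6*(-4 + 4*R)²)
-99*A(-4, -8) + 77 = -9504*(-1 - 4)² + 77 = -9504*(-5)² + 77 = -9504*25 + 77 = -99*2400 + 77 = -237600 + 77 = -237523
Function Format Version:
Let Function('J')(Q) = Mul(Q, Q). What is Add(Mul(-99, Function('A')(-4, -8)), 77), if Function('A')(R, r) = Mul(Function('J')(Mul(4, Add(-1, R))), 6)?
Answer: -237523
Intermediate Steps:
Function('J')(Q) = Pow(Q, 2)
Function('A')(R, r) = Mul(6, Pow(Add(-4, Mul(4, R)), 2)) (Function('A')(R, r) = Mul(Pow(Mul(4, Add(-1, R)), 2), 6) = Mul(Pow(Add(-4, Mul(4, R)), 2), 6) = Mul(6, Pow(Add(-4, Mul(4, R)), 2)))
Add(Mul(-99, Function('A')(-4, -8)), 77) = Add(Mul(-99, Mul(96, Pow(Add(-1, -4), 2))), 77) = Add(Mul(-99, Mul(96, Pow(-5, 2))), 77) = Add(Mul(-99, Mul(96, 25)), 77) = Add(Mul(-99, 2400), 77) = Add(-237600, 77) = -237523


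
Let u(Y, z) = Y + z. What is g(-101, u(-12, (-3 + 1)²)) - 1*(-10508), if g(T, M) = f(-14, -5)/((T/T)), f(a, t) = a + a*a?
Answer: 10690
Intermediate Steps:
f(a, t) = a + a²
g(T, M) = 182 (g(T, M) = (-14*(1 - 14))/((T/T)) = -14*(-13)/1 = 182*1 = 182)
g(-101, u(-12, (-3 + 1)²)) - 1*(-10508) = 182 - 1*(-10508) = 182 + 10508 = 10690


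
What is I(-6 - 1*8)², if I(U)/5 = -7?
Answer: 1225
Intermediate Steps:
I(U) = -35 (I(U) = 5*(-7) = -35)
I(-6 - 1*8)² = (-35)² = 1225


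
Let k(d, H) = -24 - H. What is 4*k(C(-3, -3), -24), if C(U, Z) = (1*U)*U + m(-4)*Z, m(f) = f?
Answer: 0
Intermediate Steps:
C(U, Z) = U² - 4*Z (C(U, Z) = (1*U)*U - 4*Z = U*U - 4*Z = U² - 4*Z)
4*k(C(-3, -3), -24) = 4*(-24 - 1*(-24)) = 4*(-24 + 24) = 4*0 = 0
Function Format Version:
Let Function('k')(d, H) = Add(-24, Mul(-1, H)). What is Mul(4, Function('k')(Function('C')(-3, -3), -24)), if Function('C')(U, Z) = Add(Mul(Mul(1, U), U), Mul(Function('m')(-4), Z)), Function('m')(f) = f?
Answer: 0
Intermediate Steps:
Function('C')(U, Z) = Add(Pow(U, 2), Mul(-4, Z)) (Function('C')(U, Z) = Add(Mul(Mul(1, U), U), Mul(-4, Z)) = Add(Mul(U, U), Mul(-4, Z)) = Add(Pow(U, 2), Mul(-4, Z)))
Mul(4, Function('k')(Function('C')(-3, -3), -24)) = Mul(4, Add(-24, Mul(-1, -24))) = Mul(4, Add(-24, 24)) = Mul(4, 0) = 0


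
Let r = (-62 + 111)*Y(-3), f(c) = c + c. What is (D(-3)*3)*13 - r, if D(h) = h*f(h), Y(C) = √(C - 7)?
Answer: 702 - 49*I*√10 ≈ 702.0 - 154.95*I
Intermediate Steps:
f(c) = 2*c
Y(C) = √(-7 + C)
D(h) = 2*h² (D(h) = h*(2*h) = 2*h²)
r = 49*I*√10 (r = (-62 + 111)*√(-7 - 3) = 49*√(-10) = 49*(I*√10) = 49*I*√10 ≈ 154.95*I)
(D(-3)*3)*13 - r = ((2*(-3)²)*3)*13 - 49*I*√10 = ((2*9)*3)*13 - 49*I*√10 = (18*3)*13 - 49*I*√10 = 54*13 - 49*I*√10 = 702 - 49*I*√10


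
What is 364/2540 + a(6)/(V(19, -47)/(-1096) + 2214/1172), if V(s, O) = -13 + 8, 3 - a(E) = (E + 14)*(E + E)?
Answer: -48272821169/386144135 ≈ -125.01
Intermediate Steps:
a(E) = 3 - 2*E*(14 + E) (a(E) = 3 - (E + 14)*(E + E) = 3 - (14 + E)*2*E = 3 - 2*E*(14 + E))
V(s, O) = -5
364/2540 + a(6)/(V(19, -47)/(-1096) + 2214/1172) = 364/2540 + (3 - 28*6 - 2*6**2)/(-5/(-1096) + 2214/1172) = 364*(1/2540) + (3 - 168 - 2*36)/(-5*(-1/1096) + 2214*(1/1172)) = 91/635 + (3 - 168 - 72)/(5/1096 + 1107/586) = 91/635 - 237/608101/321128 = 91/635 - 237*321128/608101 = 91/635 - 76107336/608101 = -48272821169/386144135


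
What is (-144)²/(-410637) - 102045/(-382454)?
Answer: 11324295507/52349921066 ≈ 0.21632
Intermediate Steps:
(-144)²/(-410637) - 102045/(-382454) = 20736*(-1/410637) - 102045*(-1/382454) = -6912/136879 + 102045/382454 = 11324295507/52349921066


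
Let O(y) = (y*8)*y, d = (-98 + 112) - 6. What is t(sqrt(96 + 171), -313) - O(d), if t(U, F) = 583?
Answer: 71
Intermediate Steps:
d = 8 (d = 14 - 6 = 8)
O(y) = 8*y**2 (O(y) = (8*y)*y = 8*y**2)
t(sqrt(96 + 171), -313) - O(d) = 583 - 8*8**2 = 583 - 8*64 = 583 - 1*512 = 583 - 512 = 71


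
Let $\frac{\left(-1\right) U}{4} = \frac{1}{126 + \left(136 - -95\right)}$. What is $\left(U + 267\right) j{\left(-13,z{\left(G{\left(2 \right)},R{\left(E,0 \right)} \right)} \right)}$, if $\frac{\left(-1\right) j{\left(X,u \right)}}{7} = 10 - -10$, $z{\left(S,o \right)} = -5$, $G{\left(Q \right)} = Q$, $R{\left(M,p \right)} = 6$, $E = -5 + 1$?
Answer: $- \frac{1906300}{51} \approx -37378.0$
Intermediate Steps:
$E = -4$
$j{\left(X,u \right)} = -140$ ($j{\left(X,u \right)} = - 7 \left(10 - -10\right) = - 7 \left(10 + 10\right) = \left(-7\right) 20 = -140$)
$U = - \frac{4}{357}$ ($U = - \frac{4}{126 + \left(136 - -95\right)} = - \frac{4}{126 + \left(136 + 95\right)} = - \frac{4}{126 + 231} = - \frac{4}{357} \approx -0.011204$)
$\left(U + 267\right) j{\left(-13,z{\left(G{\left(2 \right)},R{\left(E,0 \right)} \right)} \right)} = \left(- \frac{4}{357} + 267\right) \left(-140\right) = \frac{95315}{357} \left(-140\right) = - \frac{1906300}{51}$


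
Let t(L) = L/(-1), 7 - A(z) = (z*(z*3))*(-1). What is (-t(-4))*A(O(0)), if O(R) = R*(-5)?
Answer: -28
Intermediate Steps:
O(R) = -5*R
A(z) = 7 + 3*z**2 (A(z) = 7 - z*(z*3)*(-1) = 7 - z*(3*z)*(-1) = 7 - 3*z**2*(-1) = 7 - (-3)*z**2 = 7 + 3*z**2)
t(L) = -L (t(L) = L*(-1) = -L)
(-t(-4))*A(O(0)) = (-(-1)*(-4))*(7 + 3*(-5*0)**2) = (-1*4)*(7 + 3*0**2) = -4*(7 + 3*0) = -4*(7 + 0) = -4*7 = -28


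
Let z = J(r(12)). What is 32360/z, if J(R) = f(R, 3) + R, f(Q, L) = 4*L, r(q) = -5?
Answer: 32360/7 ≈ 4622.9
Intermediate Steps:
J(R) = 12 + R (J(R) = 4*3 + R = 12 + R)
z = 7 (z = 12 - 5 = 7)
32360/z = 32360/7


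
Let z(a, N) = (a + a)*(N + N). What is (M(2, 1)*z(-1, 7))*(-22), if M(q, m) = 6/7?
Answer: 528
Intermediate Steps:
z(a, N) = 4*N*a (z(a, N) = (2*a)*(2*N) = 4*N*a)
M(q, m) = 6/7 (M(q, m) = 6*(⅐) = 6/7)
(M(2, 1)*z(-1, 7))*(-22) = (6*(4*7*(-1))/7)*(-22) = ((6/7)*(-28))*(-22) = -24*(-22) = 528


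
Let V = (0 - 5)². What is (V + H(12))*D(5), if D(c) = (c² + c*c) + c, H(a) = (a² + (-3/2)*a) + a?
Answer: 8965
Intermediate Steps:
H(a) = a² - a/2 (H(a) = (a² + (-3*½)*a) + a = (a² - 3*a/2) + a = a² - a/2)
D(c) = c + 2*c² (D(c) = (c² + c²) + c = 2*c² + c = c + 2*c²)
V = 25 (V = (-5)² = 25)
(V + H(12))*D(5) = (25 + 12*(-½ + 12))*(5*(1 + 2*5)) = (25 + 12*(23/2))*(5*(1 + 10)) = (25 + 138)*(5*11) = 163*55 = 8965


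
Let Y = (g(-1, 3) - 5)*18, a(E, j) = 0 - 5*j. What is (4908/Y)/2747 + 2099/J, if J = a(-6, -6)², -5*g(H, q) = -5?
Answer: 5704603/2472300 ≈ 2.3074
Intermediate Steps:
a(E, j) = -5*j
g(H, q) = 1 (g(H, q) = -⅕*(-5) = 1)
Y = -72 (Y = (1 - 5)*18 = -4*18 = -72)
J = 900 (J = (-5*(-6))² = 30² = 900)
(4908/Y)/2747 + 2099/J = (4908/(-72))/2747 + 2099/900 = (4908*(-1/72))*(1/2747) + 2099*(1/900) = -409/6*1/2747 + 2099/900 = -409/16482 + 2099/900 = 5704603/2472300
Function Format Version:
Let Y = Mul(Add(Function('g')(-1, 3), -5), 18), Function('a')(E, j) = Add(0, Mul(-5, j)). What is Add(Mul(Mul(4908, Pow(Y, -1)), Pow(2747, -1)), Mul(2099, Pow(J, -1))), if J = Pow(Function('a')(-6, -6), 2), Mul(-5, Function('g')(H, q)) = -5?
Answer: Rational(5704603, 2472300) ≈ 2.3074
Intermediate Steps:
Function('a')(E, j) = Mul(-5, j)
Function('g')(H, q) = 1 (Function('g')(H, q) = Mul(Rational(-1, 5), -5) = 1)
Y = -72 (Y = Mul(Add(1, -5), 18) = Mul(-4, 18) = -72)
J = 900 (J = Pow(Mul(-5, -6), 2) = Pow(30, 2) = 900)
Add(Mul(Mul(4908, Pow(Y, -1)), Pow(2747, -1)), Mul(2099, Pow(J, -1))) = Add(Mul(Mul(4908, Pow(-72, -1)), Pow(2747, -1)), Mul(2099, Pow(900, -1))) = Add(Mul(Mul(4908, Rational(-1, 72)), Rational(1, 2747)), Mul(2099, Rational(1, 900))) = Add(Mul(Rational(-409, 6), Rational(1, 2747)), Rational(2099, 900)) = Add(Rational(-409, 16482), Rational(2099, 900)) = Rational(5704603, 2472300)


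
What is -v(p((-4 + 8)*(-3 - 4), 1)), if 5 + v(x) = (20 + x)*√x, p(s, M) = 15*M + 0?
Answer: 5 - 35*√15 ≈ -130.55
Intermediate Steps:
p(s, M) = 15*M
v(x) = -5 + √x*(20 + x) (v(x) = -5 + (20 + x)*√x = -5 + √x*(20 + x))
-v(p((-4 + 8)*(-3 - 4), 1)) = -(-5 + (15*1)^(3/2) + 20*√(15*1)) = -(-5 + 15^(3/2) + 20*√15) = -(-5 + 15*√15 + 20*√15) = -(-5 + 35*√15) = 5 - 35*√15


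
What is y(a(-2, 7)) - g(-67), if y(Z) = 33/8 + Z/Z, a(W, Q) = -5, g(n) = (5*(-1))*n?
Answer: -2639/8 ≈ -329.88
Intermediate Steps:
g(n) = -5*n
y(Z) = 41/8 (y(Z) = 33*(1/8) + 1 = 33/8 + 1 = 41/8)
y(a(-2, 7)) - g(-67) = 41/8 - (-5)*(-67) = 41/8 - 1*335 = 41/8 - 335 = -2639/8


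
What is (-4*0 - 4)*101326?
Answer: -405304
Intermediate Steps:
(-4*0 - 4)*101326 = (0 - 4)*101326 = -4*101326 = -405304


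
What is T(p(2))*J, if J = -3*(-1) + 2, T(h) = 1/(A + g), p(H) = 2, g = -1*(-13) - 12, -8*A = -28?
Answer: 10/9 ≈ 1.1111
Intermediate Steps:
A = 7/2 (A = -⅛*(-28) = 7/2 ≈ 3.5000)
g = 1 (g = 13 - 12 = 1)
T(h) = 2/9 (T(h) = 1/(7/2 + 1) = 1/(9/2) = 2/9)
J = 5 (J = 3 + 2 = 5)
T(p(2))*J = (2/9)*5 = 10/9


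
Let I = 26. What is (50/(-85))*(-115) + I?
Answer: 1592/17 ≈ 93.647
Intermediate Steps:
(50/(-85))*(-115) + I = (50/(-85))*(-115) + 26 = (50*(-1/85))*(-115) + 26 = -10/17*(-115) + 26 = 1150/17 + 26 = 1592/17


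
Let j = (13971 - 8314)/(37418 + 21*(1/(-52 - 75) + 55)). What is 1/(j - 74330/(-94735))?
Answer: 92816616250/86437081233 ≈ 1.0738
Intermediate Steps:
j = 718439/4898750 (j = 5657/(37418 + 21*(1/(-127) + 55)) = 5657/(37418 + 21*(-1/127 + 55)) = 5657/(37418 + 21*(6984/127)) = 5657/(37418 + 146664/127) = 5657/(4898750/127) = 5657*(127/4898750) = 718439/4898750 ≈ 0.14666)
1/(j - 74330/(-94735)) = 1/(718439/4898750 - 74330/(-94735)) = 1/(718439/4898750 - 74330*(-1/94735)) = 1/(718439/4898750 + 14866/18947) = 1/(86437081233/92816616250) = 92816616250/86437081233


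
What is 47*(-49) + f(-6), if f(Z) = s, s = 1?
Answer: -2302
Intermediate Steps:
f(Z) = 1
47*(-49) + f(-6) = 47*(-49) + 1 = -2303 + 1 = -2302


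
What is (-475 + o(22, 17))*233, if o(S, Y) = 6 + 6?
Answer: -107879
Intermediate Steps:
o(S, Y) = 12
(-475 + o(22, 17))*233 = (-475 + 12)*233 = -463*233 = -107879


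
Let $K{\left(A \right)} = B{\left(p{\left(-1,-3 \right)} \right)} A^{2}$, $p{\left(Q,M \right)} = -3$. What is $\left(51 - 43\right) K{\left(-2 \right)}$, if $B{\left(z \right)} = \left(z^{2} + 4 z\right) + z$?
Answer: $-192$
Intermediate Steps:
$B{\left(z \right)} = z^{2} + 5 z$
$K{\left(A \right)} = - 6 A^{2}$ ($K{\left(A \right)} = - 3 \left(5 - 3\right) A^{2} = \left(-3\right) 2 A^{2} = - 6 A^{2}$)
$\left(51 - 43\right) K{\left(-2 \right)} = \left(51 - 43\right) \left(- 6 \left(-2\right)^{2}\right) = 8 \left(\left(-6\right) 4\right) = 8 \left(-24\right) = -192$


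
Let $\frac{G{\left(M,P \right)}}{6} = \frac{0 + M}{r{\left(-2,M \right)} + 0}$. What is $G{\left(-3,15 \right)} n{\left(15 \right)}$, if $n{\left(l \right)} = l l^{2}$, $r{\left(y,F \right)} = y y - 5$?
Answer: $60750$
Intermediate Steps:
$r{\left(y,F \right)} = -5 + y^{2}$ ($r{\left(y,F \right)} = y^{2} - 5 = -5 + y^{2}$)
$G{\left(M,P \right)} = - 6 M$ ($G{\left(M,P \right)} = 6 \frac{0 + M}{\left(-5 + \left(-2\right)^{2}\right) + 0} = 6 \frac{M}{\left(-5 + 4\right) + 0} = 6 \frac{M}{-1 + 0} = 6 \frac{M}{-1} = 6 M \left(-1\right) = 6 \left(- M\right) = - 6 M$)
$n{\left(l \right)} = l^{3}$
$G{\left(-3,15 \right)} n{\left(15 \right)} = \left(-6\right) \left(-3\right) 15^{3} = 18 \cdot 3375 = 60750$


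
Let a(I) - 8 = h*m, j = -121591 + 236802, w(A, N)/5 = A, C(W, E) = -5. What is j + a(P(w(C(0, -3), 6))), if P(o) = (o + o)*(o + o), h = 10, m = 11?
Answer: 115329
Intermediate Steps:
w(A, N) = 5*A
P(o) = 4*o² (P(o) = (2*o)*(2*o) = 4*o²)
j = 115211
a(I) = 118 (a(I) = 8 + 10*11 = 8 + 110 = 118)
j + a(P(w(C(0, -3), 6))) = 115211 + 118 = 115329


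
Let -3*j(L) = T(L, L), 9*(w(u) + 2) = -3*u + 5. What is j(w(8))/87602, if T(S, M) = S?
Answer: 37/2365254 ≈ 1.5643e-5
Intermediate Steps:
w(u) = -13/9 - u/3 (w(u) = -2 + (-3*u + 5)/9 = -2 + (5 - 3*u)/9 = -2 + (5/9 - u/3) = -13/9 - u/3)
j(L) = -L/3
j(w(8))/87602 = -(-13/9 - ⅓*8)/3/87602 = -(-13/9 - 8/3)/3*(1/87602) = -⅓*(-37/9)*(1/87602) = (37/27)*(1/87602) = 37/2365254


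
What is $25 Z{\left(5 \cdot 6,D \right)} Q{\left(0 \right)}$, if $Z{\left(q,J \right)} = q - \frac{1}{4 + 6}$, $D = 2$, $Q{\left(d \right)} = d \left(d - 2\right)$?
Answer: $0$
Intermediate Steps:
$Q{\left(d \right)} = d \left(-2 + d\right)$
$Z{\left(q,J \right)} = - \frac{1}{10} + q$ ($Z{\left(q,J \right)} = q - \frac{1}{10} = - \frac{1}{10} + q$)
$25 Z{\left(5 \cdot 6,D \right)} Q{\left(0 \right)} = 25 \left(- \frac{1}{10} + 5 \cdot 6\right) 0 \left(-2 + 0\right) = 25 \left(- \frac{1}{10} + 30\right) 0 \left(-2\right) = 25 \cdot \frac{299}{10} \cdot 0 = \frac{1495}{2} \cdot 0 = 0$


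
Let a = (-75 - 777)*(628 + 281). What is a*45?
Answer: -34851060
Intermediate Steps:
a = -774468 (a = -852*909 = -774468)
a*45 = -774468*45 = -34851060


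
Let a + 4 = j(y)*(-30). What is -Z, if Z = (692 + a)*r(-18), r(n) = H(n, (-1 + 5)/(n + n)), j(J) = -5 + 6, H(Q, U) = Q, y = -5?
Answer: 11844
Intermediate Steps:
j(J) = 1
r(n) = n
a = -34 (a = -4 + 1*(-30) = -4 - 30 = -34)
Z = -11844 (Z = (692 - 34)*(-18) = 658*(-18) = -11844)
-Z = -1*(-11844) = 11844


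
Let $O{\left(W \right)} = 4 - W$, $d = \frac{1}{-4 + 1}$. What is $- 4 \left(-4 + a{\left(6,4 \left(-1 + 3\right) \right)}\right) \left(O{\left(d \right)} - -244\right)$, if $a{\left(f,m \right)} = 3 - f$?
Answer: $\frac{20860}{3} \approx 6953.3$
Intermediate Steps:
$d = - \frac{1}{3}$ ($d = \frac{1}{-3} = - \frac{1}{3} \approx -0.33333$)
$- 4 \left(-4 + a{\left(6,4 \left(-1 + 3\right) \right)}\right) \left(O{\left(d \right)} - -244\right) = - 4 \left(-4 + \left(3 - 6\right)\right) \left(\left(4 - - \frac{1}{3}\right) - -244\right) = - 4 \left(-4 + \left(3 - 6\right)\right) \left(\left(4 + \frac{1}{3}\right) + 244\right) = - 4 \left(-4 - 3\right) \left(\frac{13}{3} + 244\right) = \left(-4\right) \left(-7\right) \frac{745}{3} = 28 \cdot \frac{745}{3} = \frac{20860}{3}$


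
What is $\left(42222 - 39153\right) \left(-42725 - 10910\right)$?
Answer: $-164605815$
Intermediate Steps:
$\left(42222 - 39153\right) \left(-42725 - 10910\right) = 3069 \left(-53635\right) = -164605815$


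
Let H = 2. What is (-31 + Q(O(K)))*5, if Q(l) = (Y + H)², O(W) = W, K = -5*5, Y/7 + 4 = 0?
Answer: 3225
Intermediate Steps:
Y = -28 (Y = -28 + 7*0 = -28 + 0 = -28)
K = -25
Q(l) = 676 (Q(l) = (-28 + 2)² = (-26)² = 676)
(-31 + Q(O(K)))*5 = (-31 + 676)*5 = 645*5 = 3225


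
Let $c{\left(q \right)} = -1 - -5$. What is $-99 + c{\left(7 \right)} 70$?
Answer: $181$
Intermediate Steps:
$c{\left(q \right)} = 4$ ($c{\left(q \right)} = -1 + 5 = 4$)
$-99 + c{\left(7 \right)} 70 = -99 + 4 \cdot 70 = -99 + 280 = 181$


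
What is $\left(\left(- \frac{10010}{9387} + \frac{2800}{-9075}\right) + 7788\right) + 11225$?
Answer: $\frac{3084845299}{162261} \approx 19012.0$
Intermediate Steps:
$\left(\left(- \frac{10010}{9387} + \frac{2800}{-9075}\right) + 7788\right) + 11225 = \left(\left(\left(-10010\right) \frac{1}{9387} + 2800 \left(- \frac{1}{9075}\right)\right) + 7788\right) + 11225 = \left(\left(- \frac{1430}{1341} - \frac{112}{363}\right) + 7788\right) + 11225 = \left(- \frac{223094}{162261} + 7788\right) + 11225 = \frac{1263465574}{162261} + 11225 = \frac{3084845299}{162261}$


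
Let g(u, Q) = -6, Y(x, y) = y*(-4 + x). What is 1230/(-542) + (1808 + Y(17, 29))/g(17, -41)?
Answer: -595825/1626 ≈ -366.44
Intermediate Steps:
1230/(-542) + (1808 + Y(17, 29))/g(17, -41) = 1230/(-542) + (1808 + 29*(-4 + 17))/(-6) = 1230*(-1/542) + (1808 + 29*13)*(-⅙) = -615/271 + (1808 + 377)*(-⅙) = -615/271 + 2185*(-⅙) = -615/271 - 2185/6 = -595825/1626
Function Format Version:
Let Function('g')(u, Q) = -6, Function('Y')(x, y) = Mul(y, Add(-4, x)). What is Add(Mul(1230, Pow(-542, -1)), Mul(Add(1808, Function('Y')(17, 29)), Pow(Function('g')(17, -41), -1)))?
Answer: Rational(-595825, 1626) ≈ -366.44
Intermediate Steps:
Add(Mul(1230, Pow(-542, -1)), Mul(Add(1808, Function('Y')(17, 29)), Pow(Function('g')(17, -41), -1))) = Add(Mul(1230, Pow(-542, -1)), Mul(Add(1808, Mul(29, Add(-4, 17))), Pow(-6, -1))) = Add(Mul(1230, Rational(-1, 542)), Mul(Add(1808, Mul(29, 13)), Rational(-1, 6))) = Add(Rational(-615, 271), Mul(Add(1808, 377), Rational(-1, 6))) = Add(Rational(-615, 271), Mul(2185, Rational(-1, 6))) = Add(Rational(-615, 271), Rational(-2185, 6)) = Rational(-595825, 1626)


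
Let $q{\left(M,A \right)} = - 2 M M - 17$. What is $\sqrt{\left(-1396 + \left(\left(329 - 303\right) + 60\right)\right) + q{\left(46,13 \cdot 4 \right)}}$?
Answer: $i \sqrt{5559} \approx 74.559 i$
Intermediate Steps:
$q{\left(M,A \right)} = -17 - 2 M^{2}$ ($q{\left(M,A \right)} = - 2 M^{2} - 17 = -17 - 2 M^{2}$)
$\sqrt{\left(-1396 + \left(\left(329 - 303\right) + 60\right)\right) + q{\left(46,13 \cdot 4 \right)}} = \sqrt{\left(-1396 + \left(\left(329 - 303\right) + 60\right)\right) - \left(17 + 2 \cdot 46^{2}\right)} = \sqrt{\left(-1396 + \left(26 + 60\right)\right) - 4249} = \sqrt{\left(-1396 + 86\right) - 4249} = \sqrt{-1310 - 4249} = \sqrt{-5559} = i \sqrt{5559}$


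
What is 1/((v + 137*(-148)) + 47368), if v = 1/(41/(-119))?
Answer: 41/1110653 ≈ 3.6915e-5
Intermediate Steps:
v = -119/41 (v = 1/(41*(-1/119)) = 1/(-41/119) = -119/41 ≈ -2.9024)
1/((v + 137*(-148)) + 47368) = 1/((-119/41 + 137*(-148)) + 47368) = 1/((-119/41 - 20276) + 47368) = 1/(-831435/41 + 47368) = 1/(1110653/41) = 41/1110653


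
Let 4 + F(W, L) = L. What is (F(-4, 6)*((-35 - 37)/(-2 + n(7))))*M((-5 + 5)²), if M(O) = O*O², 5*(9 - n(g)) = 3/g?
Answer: 0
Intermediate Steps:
F(W, L) = -4 + L
n(g) = 9 - 3/(5*g)
M(O) = O³
(F(-4, 6)*((-35 - 37)/(-2 + n(7))))*M((-5 + 5)²) = ((-4 + 6)*((-35 - 37)/(-2 + (9 - ⅗/7))))*((-5 + 5)²)³ = (2*(-72/(-2 + (9 - ⅗*⅐))))*(0²)³ = (2*(-72/(-2 + (9 - 3/35))))*0³ = (2*(-72/(-2 + 312/35)))*0 = (2*(-72/242/35))*0 = (2*(-72*35/242))*0 = (2*(-1260/121))*0 = -2520/121*0 = 0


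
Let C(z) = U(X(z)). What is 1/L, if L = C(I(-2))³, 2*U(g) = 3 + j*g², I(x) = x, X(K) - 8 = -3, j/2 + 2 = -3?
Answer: -8/15069223 ≈ -5.3088e-7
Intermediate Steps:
j = -10 (j = -4 + 2*(-3) = -4 - 6 = -10)
X(K) = 5 (X(K) = 8 - 3 = 5)
U(g) = 3/2 - 5*g² (U(g) = (3 - 10*g²)/2 = 3/2 - 5*g²)
C(z) = -247/2 (C(z) = 3/2 - 5*5² = 3/2 - 5*25 = 3/2 - 125 = -247/2)
L = -15069223/8 (L = (-247/2)³ = -15069223/8 ≈ -1.8837e+6)
1/L = 1/(-15069223/8) = -8/15069223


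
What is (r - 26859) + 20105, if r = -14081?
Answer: -20835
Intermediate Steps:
(r - 26859) + 20105 = (-14081 - 26859) + 20105 = -40940 + 20105 = -20835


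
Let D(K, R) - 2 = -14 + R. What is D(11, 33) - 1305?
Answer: -1284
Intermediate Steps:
D(K, R) = -12 + R (D(K, R) = 2 + (-14 + R) = -12 + R)
D(11, 33) - 1305 = (-12 + 33) - 1305 = 21 - 1305 = -1284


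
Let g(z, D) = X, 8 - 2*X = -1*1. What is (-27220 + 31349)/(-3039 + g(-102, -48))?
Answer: -8258/6069 ≈ -1.3607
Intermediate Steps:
X = 9/2 (X = 4 - (-1)/2 = 4 - ½*(-1) = 4 + ½ = 9/2 ≈ 4.5000)
g(z, D) = 9/2
(-27220 + 31349)/(-3039 + g(-102, -48)) = (-27220 + 31349)/(-3039 + 9/2) = 4129/(-6069/2) = 4129*(-2/6069) = -8258/6069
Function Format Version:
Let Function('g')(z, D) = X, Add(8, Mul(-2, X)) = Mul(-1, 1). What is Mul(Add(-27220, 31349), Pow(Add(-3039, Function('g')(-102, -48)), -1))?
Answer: Rational(-8258, 6069) ≈ -1.3607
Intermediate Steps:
X = Rational(9, 2) (X = Add(4, Mul(Rational(-1, 2), Mul(-1, 1))) = Add(4, Mul(Rational(-1, 2), -1)) = Add(4, Rational(1, 2)) = Rational(9, 2) ≈ 4.5000)
Function('g')(z, D) = Rational(9, 2)
Mul(Add(-27220, 31349), Pow(Add(-3039, Function('g')(-102, -48)), -1)) = Mul(Add(-27220, 31349), Pow(Add(-3039, Rational(9, 2)), -1)) = Mul(4129, Pow(Rational(-6069, 2), -1)) = Mul(4129, Rational(-2, 6069)) = Rational(-8258, 6069)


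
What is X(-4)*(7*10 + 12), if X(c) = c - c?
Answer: 0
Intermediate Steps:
X(c) = 0
X(-4)*(7*10 + 12) = 0*(7*10 + 12) = 0*(70 + 12) = 0*82 = 0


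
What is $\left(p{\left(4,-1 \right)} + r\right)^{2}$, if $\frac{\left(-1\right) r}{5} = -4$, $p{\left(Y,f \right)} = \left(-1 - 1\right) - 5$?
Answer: $169$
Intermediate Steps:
$p{\left(Y,f \right)} = -7$ ($p{\left(Y,f \right)} = -2 - 5 = -7$)
$r = 20$ ($r = \left(-5\right) \left(-4\right) = 20$)
$\left(p{\left(4,-1 \right)} + r\right)^{2} = \left(-7 + 20\right)^{2} = 13^{2} = 169$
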